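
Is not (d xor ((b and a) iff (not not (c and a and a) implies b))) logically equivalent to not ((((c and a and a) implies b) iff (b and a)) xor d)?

equivalent

a  b  c  d  |  φ  ψ
F  F  F  F  |  T  T
F  F  F  T  |  F  F
F  F  T  F  |  T  T
F  F  T  T  |  F  F
F  T  F  F  |  T  T
F  T  F  T  |  F  F
F  T  T  F  |  T  T
F  T  T  T  |  F  F
T  F  F  F  |  T  T
T  F  F  T  |  F  F
T  F  T  F  |  F  F
T  F  T  T  |  T  T
T  T  F  F  |  F  F
T  T  F  T  |  T  T
T  T  T  F  |  F  F
T  T  T  T  |  T  T
The columns for φ and ψ agree on every row, so they are logically equivalent.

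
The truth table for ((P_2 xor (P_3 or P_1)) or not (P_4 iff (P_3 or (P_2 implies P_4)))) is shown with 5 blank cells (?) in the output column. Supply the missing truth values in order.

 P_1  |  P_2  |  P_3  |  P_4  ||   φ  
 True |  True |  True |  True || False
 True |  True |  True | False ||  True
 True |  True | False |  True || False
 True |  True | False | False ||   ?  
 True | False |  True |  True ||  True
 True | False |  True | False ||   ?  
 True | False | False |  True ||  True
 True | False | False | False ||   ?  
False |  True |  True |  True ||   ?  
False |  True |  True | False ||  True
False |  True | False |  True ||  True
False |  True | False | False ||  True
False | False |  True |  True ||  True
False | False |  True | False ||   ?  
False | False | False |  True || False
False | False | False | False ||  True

False, True, True, False, True

Row P_1=True, P_2=True, P_3=False, P_4=False: (P_2 xor (P_3 or P_1)) = False, not (P_4 iff (P_3 or (P_2 implies P_4))) = False, so the formula = False.
Row P_1=True, P_2=False, P_3=True, P_4=False: (P_2 xor (P_3 or P_1)) = True, not (P_4 iff (P_3 or (P_2 implies P_4))) = True, so the formula = True.
Row P_1=True, P_2=False, P_3=False, P_4=False: (P_2 xor (P_3 or P_1)) = True, not (P_4 iff (P_3 or (P_2 implies P_4))) = True, so the formula = True.
Row P_1=False, P_2=True, P_3=True, P_4=True: (P_2 xor (P_3 or P_1)) = False, not (P_4 iff (P_3 or (P_2 implies P_4))) = False, so the formula = False.
Row P_1=False, P_2=False, P_3=True, P_4=False: (P_2 xor (P_3 or P_1)) = True, not (P_4 iff (P_3 or (P_2 implies P_4))) = True, so the formula = True.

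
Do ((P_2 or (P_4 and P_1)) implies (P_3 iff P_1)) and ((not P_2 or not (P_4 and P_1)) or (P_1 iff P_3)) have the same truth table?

not equivalent

 P_1    P_2    P_3    P_4   |    φ      ψ  
 True   True   True   True  |   True   True
 True   True   True  False  |   True   True
 True   True  False   True  |  False  False
 True   True  False  False  |  False   True
 True  False   True   True  |   True   True
 True  False   True  False  |   True   True
 True  False  False   True  |  False   True
 True  False  False  False  |   True   True
False   True   True   True  |  False   True
False   True   True  False  |  False   True
False   True  False   True  |   True   True
False   True  False  False  |   True   True
False  False   True   True  |   True   True
False  False   True  False  |   True   True
False  False  False   True  |   True   True
False  False  False  False  |   True   True
The columns differ at P_1=True, P_2=True, P_3=False, P_4=False (φ=False, ψ=True), so they are not equivalent.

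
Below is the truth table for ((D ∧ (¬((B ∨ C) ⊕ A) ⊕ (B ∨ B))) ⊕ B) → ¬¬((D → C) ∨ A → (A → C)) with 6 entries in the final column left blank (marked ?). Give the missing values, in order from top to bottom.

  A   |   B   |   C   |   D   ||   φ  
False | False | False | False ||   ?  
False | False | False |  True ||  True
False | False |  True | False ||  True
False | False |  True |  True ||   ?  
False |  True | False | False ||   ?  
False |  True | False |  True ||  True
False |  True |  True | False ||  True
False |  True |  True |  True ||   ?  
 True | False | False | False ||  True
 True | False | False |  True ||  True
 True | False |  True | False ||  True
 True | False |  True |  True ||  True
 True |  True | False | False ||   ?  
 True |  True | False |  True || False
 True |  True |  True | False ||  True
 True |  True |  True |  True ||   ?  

True, True, True, True, False, True

Row A=False, B=False, C=False, D=False: ((D ∧ (¬((B ∨ C) ⊕ A) ⊕ (B ∨ B))) ⊕ B) = False, ¬¬((D → C) ∨ A → (A → C)) = True, so the formula = True.
Row A=False, B=False, C=True, D=True: ((D ∧ (¬((B ∨ C) ⊕ A) ⊕ (B ∨ B))) ⊕ B) = False, ¬¬((D → C) ∨ A → (A → C)) = True, so the formula = True.
Row A=False, B=True, C=False, D=False: ((D ∧ (¬((B ∨ C) ⊕ A) ⊕ (B ∨ B))) ⊕ B) = True, ¬¬((D → C) ∨ A → (A → C)) = True, so the formula = True.
Row A=False, B=True, C=True, D=True: ((D ∧ (¬((B ∨ C) ⊕ A) ⊕ (B ∨ B))) ⊕ B) = False, ¬¬((D → C) ∨ A → (A → C)) = True, so the formula = True.
Row A=True, B=True, C=False, D=False: ((D ∧ (¬((B ∨ C) ⊕ A) ⊕ (B ∨ B))) ⊕ B) = True, ¬¬((D → C) ∨ A → (A → C)) = False, so the formula = False.
Row A=True, B=True, C=True, D=True: ((D ∧ (¬((B ∨ C) ⊕ A) ⊕ (B ∨ B))) ⊕ B) = True, ¬¬((D → C) ∨ A → (A → C)) = True, so the formula = True.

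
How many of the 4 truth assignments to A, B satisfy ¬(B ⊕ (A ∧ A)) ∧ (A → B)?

2

A  B  |  (¬(B ⊕ (A ∧ A)) ∧ (A → B))
T  T  |              T             
T  F  |              F             
F  T  |              F             
F  F  |              T             
The formula is true on 2 of the 4 rows.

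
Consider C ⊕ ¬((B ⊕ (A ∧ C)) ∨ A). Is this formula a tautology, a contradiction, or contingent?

contingent

  A   |   B   |   C   || (C ⊕ ¬((B ⊕ (A ∧ C)) ∨ A))
 True |  True |  True ||            True           
 True |  True | False ||           False           
 True | False |  True ||            True           
 True | False | False ||           False           
False |  True |  True ||            True           
False |  True | False ||           False           
False | False |  True ||           False           
False | False | False ||            True           
4 of 8 rows are True, so the formula is contingent.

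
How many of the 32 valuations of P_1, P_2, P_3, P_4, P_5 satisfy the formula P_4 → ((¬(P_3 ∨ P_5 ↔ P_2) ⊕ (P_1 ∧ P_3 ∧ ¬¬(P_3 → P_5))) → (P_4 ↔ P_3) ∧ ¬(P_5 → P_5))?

P_1  P_2  P_3  P_4  P_5  |  φ
 1    1    1    1    1   |  0
 1    1    1    1    0   |  1
 1    1    1    0    1   |  1
 1    1    1    0    0   |  1
 1    1    0    1    1   |  1
 1    1    0    1    0   |  0
 1    1    0    0    1   |  1
 1    1    0    0    0   |  1
 1    0    1    1    1   |  1
 1    0    1    1    0   |  0
 1    0    1    0    1   |  1
 1    0    1    0    0   |  1
 1    0    0    1    1   |  0
 1    0    0    1    0   |  1
 1    0    0    0    1   |  1
 1    0    0    0    0   |  1
 0    1    1    1    1   |  1
 0    1    1    1    0   |  1
 0    1    1    0    1   |  1
 0    1    1    0    0   |  1
 0    1    0    1    1   |  1
 0    1    0    1    0   |  0
 0    1    0    0    1   |  1
 0    1    0    0    0   |  1
 0    0    1    1    1   |  0
 0    0    1    1    0   |  0
 0    0    1    0    1   |  1
 0    0    1    0    0   |  1
 0    0    0    1    1   |  0
 0    0    0    1    0   |  1
 0    0    0    0    1   |  1
 0    0    0    0    0   |  1
The formula is true on 24 of the 32 rows.

24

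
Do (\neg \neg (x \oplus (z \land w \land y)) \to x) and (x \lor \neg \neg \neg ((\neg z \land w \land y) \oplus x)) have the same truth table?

not equivalent

x  y  z  w  |  φ  ψ
1  1  1  1  |  1  1
1  1  1  0  |  1  1
1  1  0  1  |  1  1
1  1  0  0  |  1  1
1  0  1  1  |  1  1
1  0  1  0  |  1  1
1  0  0  1  |  1  1
1  0  0  0  |  1  1
0  1  1  1  |  0  1
0  1  1  0  |  1  1
0  1  0  1  |  1  0
0  1  0  0  |  1  1
0  0  1  1  |  1  1
0  0  1  0  |  1  1
0  0  0  1  |  1  1
0  0  0  0  |  1  1
The columns differ at x=0, y=1, z=1, w=1 (φ=0, ψ=1), so they are not equivalent.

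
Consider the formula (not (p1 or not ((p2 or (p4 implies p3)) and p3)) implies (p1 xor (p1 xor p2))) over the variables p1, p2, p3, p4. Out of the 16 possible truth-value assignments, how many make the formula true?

14

p1  p2  p3  p4  |  (p4 implies p3)  (p2 or (p4 implies p3))  (p1 xor p2)  (p1 xor (p1 xor p2))  φ
T   T   T   T   |         T                    T                  F                T            T
T   T   T   F   |         T                    T                  F                T            T
T   T   F   T   |         F                    T                  F                T            T
T   T   F   F   |         T                    T                  F                T            T
T   F   T   T   |         T                    T                  T                F            T
T   F   T   F   |         T                    T                  T                F            T
T   F   F   T   |         F                    F                  T                F            T
T   F   F   F   |         T                    T                  T                F            T
F   T   T   T   |         T                    T                  T                T            T
F   T   T   F   |         T                    T                  T                T            T
F   T   F   T   |         F                    T                  T                T            T
F   T   F   F   |         T                    T                  T                T            T
F   F   T   T   |         T                    T                  F                F            F
F   F   T   F   |         T                    T                  F                F            F
F   F   F   T   |         F                    F                  F                F            T
F   F   F   F   |         T                    T                  F                F            T
The formula is true on 14 of the 16 rows.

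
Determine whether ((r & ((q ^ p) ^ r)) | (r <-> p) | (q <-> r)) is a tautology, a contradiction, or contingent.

p | q | r || φ
0 | 0 | 0 || 1
0 | 0 | 1 || 1
0 | 1 | 0 || 1
0 | 1 | 1 || 1
1 | 0 | 0 || 1
1 | 0 | 1 || 1
1 | 1 | 0 || 0
1 | 1 | 1 || 1
7 of 8 rows are 1, so the formula is contingent.

contingent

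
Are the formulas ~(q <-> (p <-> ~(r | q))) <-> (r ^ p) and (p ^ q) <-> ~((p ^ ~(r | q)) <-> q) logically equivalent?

p | q | r || φ | ψ
0 | 0 | 0 || 1 | 0
0 | 0 | 1 || 1 | 1
0 | 1 | 0 || 1 | 1
0 | 1 | 1 || 0 | 1
1 | 0 | 0 || 1 | 0
1 | 0 | 1 || 1 | 1
1 | 1 | 0 || 1 | 1
1 | 1 | 1 || 0 | 1
The columns differ at p=0, q=0, r=0 (φ=1, ψ=0), so they are not equivalent.

not equivalent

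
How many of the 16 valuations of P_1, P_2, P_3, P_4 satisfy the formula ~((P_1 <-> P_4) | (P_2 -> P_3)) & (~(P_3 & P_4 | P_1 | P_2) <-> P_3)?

 P_1    P_2    P_3    P_4      (P_1 <-> P_4)  (P_2 -> P_3)  (P_3 & P_4)  (P_1 | P_2)  ((P_3 & P_4) | (P_1 | P_2))  ~((P_3 & P_4) | (P_1 | P_2))    φ  
False  False  False  False          True          True         False        False                False                         True              False
False  False  False   True         False          True         False        False                False                         True              False
False  False   True  False          True          True         False        False                False                         True              False
False  False   True   True         False          True          True        False                 True                        False              False
False   True  False  False          True         False         False         True                 True                        False              False
False   True  False   True         False         False         False         True                 True                        False               True
False   True   True  False          True          True         False         True                 True                        False              False
False   True   True   True         False          True          True         True                 True                        False              False
 True  False  False  False         False          True         False         True                 True                        False              False
 True  False  False   True          True          True         False         True                 True                        False              False
 True  False   True  False         False          True         False         True                 True                        False              False
 True  False   True   True          True          True          True         True                 True                        False              False
 True   True  False  False         False         False         False         True                 True                        False               True
 True   True  False   True          True         False         False         True                 True                        False              False
 True   True   True  False         False          True         False         True                 True                        False              False
 True   True   True   True          True          True          True         True                 True                        False              False
The formula is true on 2 of the 16 rows.

2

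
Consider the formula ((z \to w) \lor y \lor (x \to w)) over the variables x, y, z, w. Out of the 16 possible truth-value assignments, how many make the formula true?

x | y | z | w || φ
T | T | T | T || T
T | T | T | F || T
T | T | F | T || T
T | T | F | F || T
T | F | T | T || T
T | F | T | F || F
T | F | F | T || T
T | F | F | F || T
F | T | T | T || T
F | T | T | F || T
F | T | F | T || T
F | T | F | F || T
F | F | T | T || T
F | F | T | F || T
F | F | F | T || T
F | F | F | F || T
The formula is true on 15 of the 16 rows.

15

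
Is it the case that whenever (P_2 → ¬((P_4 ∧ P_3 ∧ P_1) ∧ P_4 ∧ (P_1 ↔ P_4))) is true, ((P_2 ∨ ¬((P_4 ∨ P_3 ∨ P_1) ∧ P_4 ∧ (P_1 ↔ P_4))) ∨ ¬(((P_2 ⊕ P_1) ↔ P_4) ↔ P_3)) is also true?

P_1 | P_2 | P_3 | P_4 || φ | ψ
 F  |  F  |  F  |  F  || T | T
 F  |  F  |  F  |  T  || T | T
 F  |  F  |  T  |  F  || T | T
 F  |  F  |  T  |  T  || T | T
 F  |  T  |  F  |  F  || T | T
 F  |  T  |  F  |  T  || T | T
 F  |  T  |  T  |  F  || T | T
 F  |  T  |  T  |  T  || T | T
 T  |  F  |  F  |  F  || T | T
 T  |  F  |  F  |  T  || T | T
 T  |  F  |  T  |  F  || T | T
 T  |  F  |  T  |  T  || T | F
 T  |  T  |  F  |  F  || T | T
 T  |  T  |  F  |  T  || T | T
 T  |  T  |  T  |  F  || T | T
 T  |  T  |  T  |  T  || F | T
At P_1=T, P_2=F, P_3=T, P_4=T we have φ true but ψ false, so φ does not entail ψ.

no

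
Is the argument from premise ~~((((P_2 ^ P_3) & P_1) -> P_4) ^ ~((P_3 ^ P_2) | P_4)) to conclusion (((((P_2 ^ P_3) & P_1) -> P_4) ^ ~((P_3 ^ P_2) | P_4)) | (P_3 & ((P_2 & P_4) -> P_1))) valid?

P_1 | P_2 | P_3 | P_4 | φ | ψ
--- | --- | --- | --- | - | -
 T  |  T  |  T  |  T  | T | T
 T  |  T  |  T  |  F  | F | T
 T  |  T  |  F  |  T  | T | T
 T  |  T  |  F  |  F  | F | F
 T  |  F  |  T  |  T  | T | T
 T  |  F  |  T  |  F  | F | T
 T  |  F  |  F  |  T  | T | T
 T  |  F  |  F  |  F  | F | F
 F  |  T  |  T  |  T  | T | T
 F  |  T  |  T  |  F  | F | T
 F  |  T  |  F  |  T  | T | T
 F  |  T  |  F  |  F  | T | T
 F  |  F  |  T  |  T  | T | T
 F  |  F  |  T  |  F  | T | T
 F  |  F  |  F  |  T  | T | T
 F  |  F  |  F  |  F  | F | F
In every row where φ is true, ψ is also true, so φ ⊨ ψ.

yes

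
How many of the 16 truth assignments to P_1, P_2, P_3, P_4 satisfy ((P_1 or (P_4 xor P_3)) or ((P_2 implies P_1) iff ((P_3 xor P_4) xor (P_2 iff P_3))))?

14

P_1 | P_2 | P_3 | P_4 || (P_4 xor P_3) | (P_1 or (P_4 xor P_3)) | (P_2 implies P_1) | (P_3 xor P_4) | (P_2 iff P_3) | φ
 1  |  1  |  1  |  1  ||       0       |           1            |         1         |       0       |       1       | 1
 1  |  1  |  1  |  0  ||       1       |           1            |         1         |       1       |       1       | 1
 1  |  1  |  0  |  1  ||       1       |           1            |         1         |       1       |       0       | 1
 1  |  1  |  0  |  0  ||       0       |           1            |         1         |       0       |       0       | 1
 1  |  0  |  1  |  1  ||       0       |           1            |         1         |       0       |       0       | 1
 1  |  0  |  1  |  0  ||       1       |           1            |         1         |       1       |       0       | 1
 1  |  0  |  0  |  1  ||       1       |           1            |         1         |       1       |       1       | 1
 1  |  0  |  0  |  0  ||       0       |           1            |         1         |       0       |       1       | 1
 0  |  1  |  1  |  1  ||       0       |           0            |         0         |       0       |       1       | 0
 0  |  1  |  1  |  0  ||       1       |           1            |         0         |       1       |       1       | 1
 0  |  1  |  0  |  1  ||       1       |           1            |         0         |       1       |       0       | 1
 0  |  1  |  0  |  0  ||       0       |           0            |         0         |       0       |       0       | 1
 0  |  0  |  1  |  1  ||       0       |           0            |         1         |       0       |       0       | 0
 0  |  0  |  1  |  0  ||       1       |           1            |         1         |       1       |       0       | 1
 0  |  0  |  0  |  1  ||       1       |           1            |         1         |       1       |       1       | 1
 0  |  0  |  0  |  0  ||       0       |           0            |         1         |       0       |       1       | 1
The formula is true on 14 of the 16 rows.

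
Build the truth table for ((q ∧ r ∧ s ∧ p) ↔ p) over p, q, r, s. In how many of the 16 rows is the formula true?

p | q | r | s | (q ∧ r ∧ s ∧ p) | ((q ∧ r ∧ s ∧ p) ↔ p)
- | - | - | - | --------------- | ---------------------
F | F | F | F |        F        |           T          
F | F | F | T |        F        |           T          
F | F | T | F |        F        |           T          
F | F | T | T |        F        |           T          
F | T | F | F |        F        |           T          
F | T | F | T |        F        |           T          
F | T | T | F |        F        |           T          
F | T | T | T |        F        |           T          
T | F | F | F |        F        |           F          
T | F | F | T |        F        |           F          
T | F | T | F |        F        |           F          
T | F | T | T |        F        |           F          
T | T | F | F |        F        |           F          
T | T | F | T |        F        |           F          
T | T | T | F |        F        |           F          
T | T | T | T |        T        |           T          
The formula is true on 9 of the 16 rows.

9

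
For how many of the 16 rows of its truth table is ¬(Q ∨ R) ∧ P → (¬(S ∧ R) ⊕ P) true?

14

P  Q  R  S  |  (Q ∨ R)  ¬(Q ∨ R)  (¬(Q ∨ R) ∧ P)  (S ∧ R)  ¬(S ∧ R)  (¬(S ∧ R) ⊕ P)  ((¬(Q ∨ R) ∧ P) → (¬(S ∧ R) ⊕ P))
F  F  F  F  |     F        T            F            F        T            T                         T                
F  F  F  T  |     F        T            F            F        T            T                         T                
F  F  T  F  |     T        F            F            F        T            T                         T                
F  F  T  T  |     T        F            F            T        F            F                         T                
F  T  F  F  |     T        F            F            F        T            T                         T                
F  T  F  T  |     T        F            F            F        T            T                         T                
F  T  T  F  |     T        F            F            F        T            T                         T                
F  T  T  T  |     T        F            F            T        F            F                         T                
T  F  F  F  |     F        T            T            F        T            F                         F                
T  F  F  T  |     F        T            T            F        T            F                         F                
T  F  T  F  |     T        F            F            F        T            F                         T                
T  F  T  T  |     T        F            F            T        F            T                         T                
T  T  F  F  |     T        F            F            F        T            F                         T                
T  T  F  T  |     T        F            F            F        T            F                         T                
T  T  T  F  |     T        F            F            F        T            F                         T                
T  T  T  T  |     T        F            F            T        F            T                         T                
The formula is true on 14 of the 16 rows.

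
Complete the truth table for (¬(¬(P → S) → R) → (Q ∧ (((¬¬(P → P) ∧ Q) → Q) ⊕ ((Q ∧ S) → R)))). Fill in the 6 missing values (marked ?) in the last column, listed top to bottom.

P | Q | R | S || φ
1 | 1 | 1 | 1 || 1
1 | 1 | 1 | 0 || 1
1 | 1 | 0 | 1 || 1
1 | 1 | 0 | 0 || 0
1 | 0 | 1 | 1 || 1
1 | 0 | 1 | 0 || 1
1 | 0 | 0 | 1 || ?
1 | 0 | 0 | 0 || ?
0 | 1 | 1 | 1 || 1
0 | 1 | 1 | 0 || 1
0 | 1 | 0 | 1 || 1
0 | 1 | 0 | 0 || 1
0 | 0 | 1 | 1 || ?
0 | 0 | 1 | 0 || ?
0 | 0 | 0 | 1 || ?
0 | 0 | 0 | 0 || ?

Row P=1, Q=0, R=0, S=1: ¬(¬(P → S) → R) = 0, (Q ∧ (((¬¬(P → P) ∧ Q) → Q) ⊕ ((Q ∧ S) → R))) = 0, so the formula = 1.
Row P=1, Q=0, R=0, S=0: ¬(¬(P → S) → R) = 1, (Q ∧ (((¬¬(P → P) ∧ Q) → Q) ⊕ ((Q ∧ S) → R))) = 0, so the formula = 0.
Row P=0, Q=0, R=1, S=1: ¬(¬(P → S) → R) = 0, (Q ∧ (((¬¬(P → P) ∧ Q) → Q) ⊕ ((Q ∧ S) → R))) = 0, so the formula = 1.
Row P=0, Q=0, R=1, S=0: ¬(¬(P → S) → R) = 0, (Q ∧ (((¬¬(P → P) ∧ Q) → Q) ⊕ ((Q ∧ S) → R))) = 0, so the formula = 1.
Row P=0, Q=0, R=0, S=1: ¬(¬(P → S) → R) = 0, (Q ∧ (((¬¬(P → P) ∧ Q) → Q) ⊕ ((Q ∧ S) → R))) = 0, so the formula = 1.
Row P=0, Q=0, R=0, S=0: ¬(¬(P → S) → R) = 0, (Q ∧ (((¬¬(P → P) ∧ Q) → Q) ⊕ ((Q ∧ S) → R))) = 0, so the formula = 1.

1, 0, 1, 1, 1, 1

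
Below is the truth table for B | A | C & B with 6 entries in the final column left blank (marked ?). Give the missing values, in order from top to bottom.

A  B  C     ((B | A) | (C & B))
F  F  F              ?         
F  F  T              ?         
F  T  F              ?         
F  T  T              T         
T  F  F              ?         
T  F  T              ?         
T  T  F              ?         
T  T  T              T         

F, F, T, T, T, T

Row A=F, B=F, C=F: (B | A) = F, (C & B) = F, so ((B | A) | (C & B)) = F.
Row A=F, B=F, C=T: (B | A) = F, (C & B) = F, so ((B | A) | (C & B)) = F.
Row A=F, B=T, C=F: (B | A) = T, (C & B) = F, so ((B | A) | (C & B)) = T.
Row A=T, B=F, C=F: (B | A) = T, (C & B) = F, so ((B | A) | (C & B)) = T.
Row A=T, B=F, C=T: (B | A) = T, (C & B) = F, so ((B | A) | (C & B)) = T.
Row A=T, B=T, C=F: (B | A) = T, (C & B) = F, so ((B | A) | (C & B)) = T.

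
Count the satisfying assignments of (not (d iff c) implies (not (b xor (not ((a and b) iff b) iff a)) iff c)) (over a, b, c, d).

12

a | b | c | d || φ
T | T | T | T || T
T | T | T | F || F
T | T | F | T || T
T | T | F | F || T
T | F | T | T || T
T | F | T | F || T
T | F | F | T || F
T | F | F | F || T
F | T | T | T || T
F | T | T | F || F
F | T | F | T || T
F | T | F | F || T
F | F | T | T || T
F | F | T | F || F
F | F | F | T || T
F | F | F | F || T
The formula is true on 12 of the 16 rows.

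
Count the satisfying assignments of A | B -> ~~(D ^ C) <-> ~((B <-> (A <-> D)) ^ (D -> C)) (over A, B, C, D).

  A      B      C      D    |    φ  
False  False  False  False  |  False
False  False  False   True  |  False
False  False   True  False  |  False
False  False   True   True  |   True
False   True  False  False  |  False
False   True  False   True  |   True
False   True   True  False  |   True
False   True   True   True  |   True
 True  False  False  False  |  False
 True  False  False   True  |   True
 True  False   True  False  |   True
 True  False   True   True  |   True
 True   True  False  False  |   True
 True   True  False   True  |  False
 True   True   True  False  |  False
 True   True   True   True  |  False
The formula is true on 8 of the 16 rows.

8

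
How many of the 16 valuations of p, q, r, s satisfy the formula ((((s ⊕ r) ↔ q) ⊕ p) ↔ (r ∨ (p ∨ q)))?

p | q | r | s || φ
1 | 1 | 1 | 1 || 1
1 | 1 | 1 | 0 || 0
1 | 1 | 0 | 1 || 0
1 | 1 | 0 | 0 || 1
1 | 0 | 1 | 1 || 0
1 | 0 | 1 | 0 || 1
1 | 0 | 0 | 1 || 1
1 | 0 | 0 | 0 || 0
0 | 1 | 1 | 1 || 0
0 | 1 | 1 | 0 || 1
0 | 1 | 0 | 1 || 1
0 | 1 | 0 | 0 || 0
0 | 0 | 1 | 1 || 1
0 | 0 | 1 | 0 || 0
0 | 0 | 0 | 1 || 1
0 | 0 | 0 | 0 || 0
The formula is true on 8 of the 16 rows.

8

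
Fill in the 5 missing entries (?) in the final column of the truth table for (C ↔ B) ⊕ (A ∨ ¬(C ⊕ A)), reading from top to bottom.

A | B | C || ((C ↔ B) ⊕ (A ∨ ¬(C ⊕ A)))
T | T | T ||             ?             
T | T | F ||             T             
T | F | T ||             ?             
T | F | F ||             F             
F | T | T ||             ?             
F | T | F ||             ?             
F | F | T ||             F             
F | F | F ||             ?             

Row A=T, B=T, C=T: (C ↔ B) = T, (A ∨ ¬(C ⊕ A)) = T, so ((C ↔ B) ⊕ (A ∨ ¬(C ⊕ A))) = F.
Row A=T, B=F, C=T: (C ↔ B) = F, (A ∨ ¬(C ⊕ A)) = T, so ((C ↔ B) ⊕ (A ∨ ¬(C ⊕ A))) = T.
Row A=F, B=T, C=T: (C ↔ B) = T, (A ∨ ¬(C ⊕ A)) = F, so ((C ↔ B) ⊕ (A ∨ ¬(C ⊕ A))) = T.
Row A=F, B=T, C=F: (C ↔ B) = F, (A ∨ ¬(C ⊕ A)) = T, so ((C ↔ B) ⊕ (A ∨ ¬(C ⊕ A))) = T.
Row A=F, B=F, C=F: (C ↔ B) = T, (A ∨ ¬(C ⊕ A)) = T, so ((C ↔ B) ⊕ (A ∨ ¬(C ⊕ A))) = F.

F, T, T, T, F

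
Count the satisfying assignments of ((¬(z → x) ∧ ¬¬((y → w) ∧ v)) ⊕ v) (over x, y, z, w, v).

13

x | y | z | w | v || φ
1 | 1 | 1 | 1 | 1 || 1
1 | 1 | 1 | 1 | 0 || 0
1 | 1 | 1 | 0 | 1 || 1
1 | 1 | 1 | 0 | 0 || 0
1 | 1 | 0 | 1 | 1 || 1
1 | 1 | 0 | 1 | 0 || 0
1 | 1 | 0 | 0 | 1 || 1
1 | 1 | 0 | 0 | 0 || 0
1 | 0 | 1 | 1 | 1 || 1
1 | 0 | 1 | 1 | 0 || 0
1 | 0 | 1 | 0 | 1 || 1
1 | 0 | 1 | 0 | 0 || 0
1 | 0 | 0 | 1 | 1 || 1
1 | 0 | 0 | 1 | 0 || 0
1 | 0 | 0 | 0 | 1 || 1
1 | 0 | 0 | 0 | 0 || 0
0 | 1 | 1 | 1 | 1 || 0
0 | 1 | 1 | 1 | 0 || 0
0 | 1 | 1 | 0 | 1 || 1
0 | 1 | 1 | 0 | 0 || 0
0 | 1 | 0 | 1 | 1 || 1
0 | 1 | 0 | 1 | 0 || 0
0 | 1 | 0 | 0 | 1 || 1
0 | 1 | 0 | 0 | 0 || 0
0 | 0 | 1 | 1 | 1 || 0
0 | 0 | 1 | 1 | 0 || 0
0 | 0 | 1 | 0 | 1 || 0
0 | 0 | 1 | 0 | 0 || 0
0 | 0 | 0 | 1 | 1 || 1
0 | 0 | 0 | 1 | 0 || 0
0 | 0 | 0 | 0 | 1 || 1
0 | 0 | 0 | 0 | 0 || 0
The formula is true on 13 of the 32 rows.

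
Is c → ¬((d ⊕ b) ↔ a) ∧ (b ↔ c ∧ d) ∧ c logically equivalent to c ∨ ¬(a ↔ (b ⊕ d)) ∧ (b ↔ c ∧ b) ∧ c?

a | b | c | d || φ | ψ
F | F | F | F || T | F
F | F | F | T || T | F
F | F | T | F || F | T
F | F | T | T || F | T
F | T | F | F || T | F
F | T | F | T || T | F
F | T | T | F || F | T
F | T | T | T || F | T
T | F | F | F || T | F
T | F | F | T || T | F
T | F | T | F || T | T
T | F | T | T || F | T
T | T | F | F || T | F
T | T | F | T || T | F
T | T | T | F || F | T
T | T | T | T || T | T
The columns differ at a=F, b=F, c=F, d=F (φ=T, ψ=F), so they are not equivalent.

not equivalent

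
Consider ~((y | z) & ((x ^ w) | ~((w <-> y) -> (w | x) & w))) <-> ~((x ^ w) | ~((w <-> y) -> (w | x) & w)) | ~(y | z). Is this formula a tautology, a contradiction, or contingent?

x | y | z | w | φ
- | - | - | - | -
T | T | T | T | T
T | T | T | F | T
T | T | F | T | T
T | T | F | F | T
T | F | T | T | T
T | F | T | F | T
T | F | F | T | T
T | F | F | F | T
F | T | T | T | T
F | T | T | F | T
F | T | F | T | T
F | T | F | F | T
F | F | T | T | T
F | F | T | F | T
F | F | F | T | T
F | F | F | F | T
Every row is T, so the formula is a tautology.

tautology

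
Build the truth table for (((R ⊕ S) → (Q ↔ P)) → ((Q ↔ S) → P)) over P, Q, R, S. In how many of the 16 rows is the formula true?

13

P | Q | R | S || (R ⊕ S) | (Q ↔ P) | ((R ⊕ S) → (Q ↔ P)) | (Q ↔ S) | ((Q ↔ S) → P) | φ
0 | 0 | 0 | 0 ||    0    |    1    |          1          |    1    |       0       | 0
0 | 0 | 0 | 1 ||    1    |    1    |          1          |    0    |       1       | 1
0 | 0 | 1 | 0 ||    1    |    1    |          1          |    1    |       0       | 0
0 | 0 | 1 | 1 ||    0    |    1    |          1          |    0    |       1       | 1
0 | 1 | 0 | 0 ||    0    |    0    |          1          |    0    |       1       | 1
0 | 1 | 0 | 1 ||    1    |    0    |          0          |    1    |       0       | 1
0 | 1 | 1 | 0 ||    1    |    0    |          0          |    0    |       1       | 1
0 | 1 | 1 | 1 ||    0    |    0    |          1          |    1    |       0       | 0
1 | 0 | 0 | 0 ||    0    |    0    |          1          |    1    |       1       | 1
1 | 0 | 0 | 1 ||    1    |    0    |          0          |    0    |       1       | 1
1 | 0 | 1 | 0 ||    1    |    0    |          0          |    1    |       1       | 1
1 | 0 | 1 | 1 ||    0    |    0    |          1          |    0    |       1       | 1
1 | 1 | 0 | 0 ||    0    |    1    |          1          |    0    |       1       | 1
1 | 1 | 0 | 1 ||    1    |    1    |          1          |    1    |       1       | 1
1 | 1 | 1 | 0 ||    1    |    1    |          1          |    0    |       1       | 1
1 | 1 | 1 | 1 ||    0    |    1    |          1          |    1    |       1       | 1
The formula is true on 13 of the 16 rows.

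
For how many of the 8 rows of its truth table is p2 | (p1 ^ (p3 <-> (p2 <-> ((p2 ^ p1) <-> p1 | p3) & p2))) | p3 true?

7

  p1  |   p2  |   p3  |   φ  
----- | ----- | ----- | -----
 True |  True |  True |  True
 True |  True | False |  True
 True | False |  True |  True
 True | False | False |  True
False |  True |  True |  True
False |  True | False |  True
False | False |  True |  True
False | False | False | False
The formula is true on 7 of the 8 rows.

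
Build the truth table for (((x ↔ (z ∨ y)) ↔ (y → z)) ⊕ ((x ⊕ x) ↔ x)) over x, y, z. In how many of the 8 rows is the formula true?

4

x  y  z  |  φ
1  1  1  |  1
1  1  0  |  0
1  0  1  |  1
1  0  0  |  0
0  1  1  |  1
0  1  0  |  0
0  0  1  |  1
0  0  0  |  0
The formula is true on 4 of the 8 rows.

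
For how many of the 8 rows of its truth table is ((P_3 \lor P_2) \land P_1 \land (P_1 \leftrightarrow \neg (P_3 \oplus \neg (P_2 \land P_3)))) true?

P_1 | P_2 | P_3 || (P_3 \lor P_2) | (P_2 \land P_3) | \neg (P_2 \land P_3) | φ
 T  |  T  |  T  ||       T        |        T        |          F           | F
 T  |  T  |  F  ||       T        |        F        |          T           | F
 T  |  F  |  T  ||       T        |        F        |          T           | T
 T  |  F  |  F  ||       F        |        F        |          T           | F
 F  |  T  |  T  ||       T        |        T        |          F           | F
 F  |  T  |  F  ||       T        |        F        |          T           | F
 F  |  F  |  T  ||       T        |        F        |          T           | F
 F  |  F  |  F  ||       F        |        F        |          T           | F
The formula is true on 1 of the 8 rows.

1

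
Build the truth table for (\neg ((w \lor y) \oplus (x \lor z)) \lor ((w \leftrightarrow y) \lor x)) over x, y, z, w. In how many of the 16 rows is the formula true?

14

x  y  z  w  |  (w \lor y)  (x \lor z)  (w \leftrightarrow y)  φ
T  T  T  T  |      T           T                 T            T
T  T  T  F  |      T           T                 F            T
T  T  F  T  |      T           T                 T            T
T  T  F  F  |      T           T                 F            T
T  F  T  T  |      T           T                 F            T
T  F  T  F  |      F           T                 T            T
T  F  F  T  |      T           T                 F            T
T  F  F  F  |      F           T                 T            T
F  T  T  T  |      T           T                 T            T
F  T  T  F  |      T           T                 F            T
F  T  F  T  |      T           F                 T            T
F  T  F  F  |      T           F                 F            F
F  F  T  T  |      T           T                 F            T
F  F  T  F  |      F           T                 T            T
F  F  F  T  |      T           F                 F            F
F  F  F  F  |      F           F                 T            T
The formula is true on 14 of the 16 rows.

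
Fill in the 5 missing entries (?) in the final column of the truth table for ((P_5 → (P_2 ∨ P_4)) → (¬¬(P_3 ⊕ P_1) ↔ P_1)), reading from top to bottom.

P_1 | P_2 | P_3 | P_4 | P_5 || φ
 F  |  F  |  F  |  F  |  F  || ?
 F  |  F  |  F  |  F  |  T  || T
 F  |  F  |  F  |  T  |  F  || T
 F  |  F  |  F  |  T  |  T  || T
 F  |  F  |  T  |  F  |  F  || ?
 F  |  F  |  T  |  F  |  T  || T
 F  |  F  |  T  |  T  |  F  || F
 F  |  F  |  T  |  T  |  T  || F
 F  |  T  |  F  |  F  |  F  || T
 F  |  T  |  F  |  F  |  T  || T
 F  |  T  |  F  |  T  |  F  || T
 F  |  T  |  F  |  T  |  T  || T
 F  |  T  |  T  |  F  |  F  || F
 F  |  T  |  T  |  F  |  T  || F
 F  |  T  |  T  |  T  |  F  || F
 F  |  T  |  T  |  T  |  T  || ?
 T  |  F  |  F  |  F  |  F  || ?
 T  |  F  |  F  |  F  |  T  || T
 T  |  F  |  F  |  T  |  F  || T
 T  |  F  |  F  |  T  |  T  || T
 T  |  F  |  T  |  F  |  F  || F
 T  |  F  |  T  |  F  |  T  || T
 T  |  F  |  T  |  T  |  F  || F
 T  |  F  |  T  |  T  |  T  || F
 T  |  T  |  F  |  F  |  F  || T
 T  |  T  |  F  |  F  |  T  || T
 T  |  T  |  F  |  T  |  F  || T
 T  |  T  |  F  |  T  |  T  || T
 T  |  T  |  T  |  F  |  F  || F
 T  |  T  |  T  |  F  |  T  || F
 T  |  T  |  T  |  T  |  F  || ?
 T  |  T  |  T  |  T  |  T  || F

Row P_1=F, P_2=F, P_3=F, P_4=F, P_5=F: (P_5 → (P_2 ∨ P_4)) = T, (¬¬(P_3 ⊕ P_1) ↔ P_1) = T, so the formula = T.
Row P_1=F, P_2=F, P_3=T, P_4=F, P_5=F: (P_5 → (P_2 ∨ P_4)) = T, (¬¬(P_3 ⊕ P_1) ↔ P_1) = F, so the formula = F.
Row P_1=F, P_2=T, P_3=T, P_4=T, P_5=T: (P_5 → (P_2 ∨ P_4)) = T, (¬¬(P_3 ⊕ P_1) ↔ P_1) = F, so the formula = F.
Row P_1=T, P_2=F, P_3=F, P_4=F, P_5=F: (P_5 → (P_2 ∨ P_4)) = T, (¬¬(P_3 ⊕ P_1) ↔ P_1) = T, so the formula = T.
Row P_1=T, P_2=T, P_3=T, P_4=T, P_5=F: (P_5 → (P_2 ∨ P_4)) = T, (¬¬(P_3 ⊕ P_1) ↔ P_1) = F, so the formula = F.

T, F, F, T, F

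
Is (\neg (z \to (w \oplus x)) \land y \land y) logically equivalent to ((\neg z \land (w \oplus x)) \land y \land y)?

not equivalent

x | y | z | w | φ | ψ
- | - | - | - | - | -
T | T | T | T | T | F
T | T | T | F | F | F
T | T | F | T | F | F
T | T | F | F | F | T
T | F | T | T | F | F
T | F | T | F | F | F
T | F | F | T | F | F
T | F | F | F | F | F
F | T | T | T | F | F
F | T | T | F | T | F
F | T | F | T | F | T
F | T | F | F | F | F
F | F | T | T | F | F
F | F | T | F | F | F
F | F | F | T | F | F
F | F | F | F | F | F
The columns differ at x=T, y=T, z=T, w=T (φ=T, ψ=F), so they are not equivalent.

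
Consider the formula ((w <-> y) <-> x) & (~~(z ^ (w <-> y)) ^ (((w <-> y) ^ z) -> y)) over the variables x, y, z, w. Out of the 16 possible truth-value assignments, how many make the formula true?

x | y | z | w | φ
- | - | - | - | -
0 | 0 | 0 | 0 | 0
0 | 0 | 0 | 1 | 1
0 | 0 | 1 | 0 | 0
0 | 0 | 1 | 1 | 1
0 | 1 | 0 | 0 | 1
0 | 1 | 0 | 1 | 0
0 | 1 | 1 | 0 | 0
0 | 1 | 1 | 1 | 0
1 | 0 | 0 | 0 | 1
1 | 0 | 0 | 1 | 0
1 | 0 | 1 | 0 | 1
1 | 0 | 1 | 1 | 0
1 | 1 | 0 | 0 | 0
1 | 1 | 0 | 1 | 0
1 | 1 | 1 | 0 | 0
1 | 1 | 1 | 1 | 1
The formula is true on 6 of the 16 rows.

6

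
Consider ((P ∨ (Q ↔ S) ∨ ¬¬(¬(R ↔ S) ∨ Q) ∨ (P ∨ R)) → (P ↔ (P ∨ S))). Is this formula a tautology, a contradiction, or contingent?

contingent

P | Q | R | S | (Q ↔ S) | (R ↔ S) | ¬(R ↔ S) | (¬(R ↔ S) ∨ Q) | ¬(¬(R ↔ S) ∨ Q) | ¬¬(¬(R ↔ S) ∨ Q) | (P ∨ R) | (P ∨ S) | (P ↔ (P ∨ S)) | φ
- | - | - | - | ------- | ------- | -------- | -------------- | --------------- | ---------------- | ------- | ------- | ------------- | -
0 | 0 | 0 | 0 |    1    |    1    |    0     |       0        |        1        |        0         |    0    |    0    |       1       | 1
0 | 0 | 0 | 1 |    0    |    0    |    1     |       1        |        0        |        1         |    0    |    1    |       0       | 0
0 | 0 | 1 | 0 |    1    |    0    |    1     |       1        |        0        |        1         |    1    |    0    |       1       | 1
0 | 0 | 1 | 1 |    0    |    1    |    0     |       0        |        1        |        0         |    1    |    1    |       0       | 0
0 | 1 | 0 | 0 |    0    |    1    |    0     |       1        |        0        |        1         |    0    |    0    |       1       | 1
0 | 1 | 0 | 1 |    1    |    0    |    1     |       1        |        0        |        1         |    0    |    1    |       0       | 0
0 | 1 | 1 | 0 |    0    |    0    |    1     |       1        |        0        |        1         |    1    |    0    |       1       | 1
0 | 1 | 1 | 1 |    1    |    1    |    0     |       1        |        0        |        1         |    1    |    1    |       0       | 0
1 | 0 | 0 | 0 |    1    |    1    |    0     |       0        |        1        |        0         |    1    |    1    |       1       | 1
1 | 0 | 0 | 1 |    0    |    0    |    1     |       1        |        0        |        1         |    1    |    1    |       1       | 1
1 | 0 | 1 | 0 |    1    |    0    |    1     |       1        |        0        |        1         |    1    |    1    |       1       | 1
1 | 0 | 1 | 1 |    0    |    1    |    0     |       0        |        1        |        0         |    1    |    1    |       1       | 1
1 | 1 | 0 | 0 |    0    |    1    |    0     |       1        |        0        |        1         |    1    |    1    |       1       | 1
1 | 1 | 0 | 1 |    1    |    0    |    1     |       1        |        0        |        1         |    1    |    1    |       1       | 1
1 | 1 | 1 | 0 |    0    |    0    |    1     |       1        |        0        |        1         |    1    |    1    |       1       | 1
1 | 1 | 1 | 1 |    1    |    1    |    0     |       1        |        0        |        1         |    1    |    1    |       1       | 1
12 of 16 rows are 1, so the formula is contingent.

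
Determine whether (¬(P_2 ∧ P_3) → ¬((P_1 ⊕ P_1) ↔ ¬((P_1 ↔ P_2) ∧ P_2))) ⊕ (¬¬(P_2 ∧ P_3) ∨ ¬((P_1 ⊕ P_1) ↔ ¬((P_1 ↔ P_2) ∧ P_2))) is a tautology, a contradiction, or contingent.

contradiction

 P_1  |  P_2  |  P_3  || (P_2 ∧ P_3) | ¬(P_2 ∧ P_3) | (P_1 ⊕ P_1) | (P_1 ↔ P_2) | ((P_1 ↔ P_2) ∧ P_2) | ¬((P_1 ↔ P_2) ∧ P_2) | ¬¬(P_2 ∧ P_3) |   φ  
False | False | False ||    False    |     True     |    False    |     True    |        False        |         True         |     False     | False
False | False |  True ||    False    |     True     |    False    |     True    |        False        |         True         |     False     | False
False |  True | False ||    False    |     True     |    False    |    False    |        False        |         True         |     False     | False
False |  True |  True ||     True    |    False     |    False    |    False    |        False        |         True         |      True     | False
 True | False | False ||    False    |     True     |    False    |    False    |        False        |         True         |     False     | False
 True | False |  True ||    False    |     True     |    False    |    False    |        False        |         True         |     False     | False
 True |  True | False ||    False    |     True     |    False    |     True    |         True        |        False         |     False     | False
 True |  True |  True ||     True    |    False     |    False    |     True    |         True        |        False         |      True     | False
Every row is False, so the formula is a contradiction.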